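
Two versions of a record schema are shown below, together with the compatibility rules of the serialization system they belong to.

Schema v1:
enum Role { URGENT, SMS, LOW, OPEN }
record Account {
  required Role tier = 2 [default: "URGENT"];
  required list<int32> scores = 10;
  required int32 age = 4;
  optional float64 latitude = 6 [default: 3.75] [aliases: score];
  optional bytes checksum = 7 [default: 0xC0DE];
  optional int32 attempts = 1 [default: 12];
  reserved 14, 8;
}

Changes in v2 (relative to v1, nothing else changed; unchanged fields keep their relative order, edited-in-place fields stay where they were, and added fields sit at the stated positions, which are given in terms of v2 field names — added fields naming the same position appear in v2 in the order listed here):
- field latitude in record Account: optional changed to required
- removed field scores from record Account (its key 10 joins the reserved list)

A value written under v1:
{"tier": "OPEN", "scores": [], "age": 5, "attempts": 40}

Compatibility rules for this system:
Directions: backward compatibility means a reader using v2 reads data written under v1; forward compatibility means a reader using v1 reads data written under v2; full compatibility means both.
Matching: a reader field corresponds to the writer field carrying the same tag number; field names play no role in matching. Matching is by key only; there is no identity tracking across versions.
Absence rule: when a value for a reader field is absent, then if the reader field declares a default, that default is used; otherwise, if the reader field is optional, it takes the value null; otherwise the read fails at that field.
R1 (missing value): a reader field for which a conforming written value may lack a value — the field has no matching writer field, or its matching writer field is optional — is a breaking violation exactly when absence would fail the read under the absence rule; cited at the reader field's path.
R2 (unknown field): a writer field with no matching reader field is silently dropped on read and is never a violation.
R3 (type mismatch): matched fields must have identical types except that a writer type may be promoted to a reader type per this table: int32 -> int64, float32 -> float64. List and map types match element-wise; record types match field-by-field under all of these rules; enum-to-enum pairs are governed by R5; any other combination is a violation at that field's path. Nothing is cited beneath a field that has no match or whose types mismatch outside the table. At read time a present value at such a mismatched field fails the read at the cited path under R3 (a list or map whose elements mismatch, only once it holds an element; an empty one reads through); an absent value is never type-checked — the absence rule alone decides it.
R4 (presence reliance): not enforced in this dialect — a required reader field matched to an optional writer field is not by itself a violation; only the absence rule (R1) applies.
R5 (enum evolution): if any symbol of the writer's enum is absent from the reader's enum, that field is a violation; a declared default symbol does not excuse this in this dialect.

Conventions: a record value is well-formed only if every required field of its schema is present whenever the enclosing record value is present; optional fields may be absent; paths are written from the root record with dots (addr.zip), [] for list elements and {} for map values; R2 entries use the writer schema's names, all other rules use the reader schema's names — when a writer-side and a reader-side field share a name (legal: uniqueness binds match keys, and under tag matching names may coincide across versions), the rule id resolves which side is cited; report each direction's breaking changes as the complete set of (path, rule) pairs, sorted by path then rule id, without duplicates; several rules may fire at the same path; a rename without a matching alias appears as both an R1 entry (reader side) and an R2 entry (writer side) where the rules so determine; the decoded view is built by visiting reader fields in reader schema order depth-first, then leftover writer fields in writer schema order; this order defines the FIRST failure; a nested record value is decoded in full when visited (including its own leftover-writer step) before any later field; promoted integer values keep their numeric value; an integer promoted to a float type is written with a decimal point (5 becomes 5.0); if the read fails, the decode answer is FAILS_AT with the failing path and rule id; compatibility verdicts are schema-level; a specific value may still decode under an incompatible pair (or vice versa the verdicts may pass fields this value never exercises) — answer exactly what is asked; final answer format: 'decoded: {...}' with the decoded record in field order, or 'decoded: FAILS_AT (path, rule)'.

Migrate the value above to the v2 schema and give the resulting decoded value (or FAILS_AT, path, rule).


the writer's type comes first in each Account pair
migrating the Account value to v2:
  tier := "OPEN"
  age := 5
  latitude := 3.75 (absent -> default)
  checksum := 0xC0DE (absent -> default)
  attempts := 40
  writer scores: unknown -> dropped
  => decoded: {"tier": "OPEN", "age": 5, "latitude": 3.75, "checksum": 0xC0DE, "attempts": 40}
diffs on Account not affecting the asked answer:
  field latitude in record Account: optional changed to required -> triggers nothing under the printed rules; the Account answer is the same either way

decoded: {"tier": "OPEN", "age": 5, "latitude": 3.75, "checksum": 0xC0DE, "attempts": 40}


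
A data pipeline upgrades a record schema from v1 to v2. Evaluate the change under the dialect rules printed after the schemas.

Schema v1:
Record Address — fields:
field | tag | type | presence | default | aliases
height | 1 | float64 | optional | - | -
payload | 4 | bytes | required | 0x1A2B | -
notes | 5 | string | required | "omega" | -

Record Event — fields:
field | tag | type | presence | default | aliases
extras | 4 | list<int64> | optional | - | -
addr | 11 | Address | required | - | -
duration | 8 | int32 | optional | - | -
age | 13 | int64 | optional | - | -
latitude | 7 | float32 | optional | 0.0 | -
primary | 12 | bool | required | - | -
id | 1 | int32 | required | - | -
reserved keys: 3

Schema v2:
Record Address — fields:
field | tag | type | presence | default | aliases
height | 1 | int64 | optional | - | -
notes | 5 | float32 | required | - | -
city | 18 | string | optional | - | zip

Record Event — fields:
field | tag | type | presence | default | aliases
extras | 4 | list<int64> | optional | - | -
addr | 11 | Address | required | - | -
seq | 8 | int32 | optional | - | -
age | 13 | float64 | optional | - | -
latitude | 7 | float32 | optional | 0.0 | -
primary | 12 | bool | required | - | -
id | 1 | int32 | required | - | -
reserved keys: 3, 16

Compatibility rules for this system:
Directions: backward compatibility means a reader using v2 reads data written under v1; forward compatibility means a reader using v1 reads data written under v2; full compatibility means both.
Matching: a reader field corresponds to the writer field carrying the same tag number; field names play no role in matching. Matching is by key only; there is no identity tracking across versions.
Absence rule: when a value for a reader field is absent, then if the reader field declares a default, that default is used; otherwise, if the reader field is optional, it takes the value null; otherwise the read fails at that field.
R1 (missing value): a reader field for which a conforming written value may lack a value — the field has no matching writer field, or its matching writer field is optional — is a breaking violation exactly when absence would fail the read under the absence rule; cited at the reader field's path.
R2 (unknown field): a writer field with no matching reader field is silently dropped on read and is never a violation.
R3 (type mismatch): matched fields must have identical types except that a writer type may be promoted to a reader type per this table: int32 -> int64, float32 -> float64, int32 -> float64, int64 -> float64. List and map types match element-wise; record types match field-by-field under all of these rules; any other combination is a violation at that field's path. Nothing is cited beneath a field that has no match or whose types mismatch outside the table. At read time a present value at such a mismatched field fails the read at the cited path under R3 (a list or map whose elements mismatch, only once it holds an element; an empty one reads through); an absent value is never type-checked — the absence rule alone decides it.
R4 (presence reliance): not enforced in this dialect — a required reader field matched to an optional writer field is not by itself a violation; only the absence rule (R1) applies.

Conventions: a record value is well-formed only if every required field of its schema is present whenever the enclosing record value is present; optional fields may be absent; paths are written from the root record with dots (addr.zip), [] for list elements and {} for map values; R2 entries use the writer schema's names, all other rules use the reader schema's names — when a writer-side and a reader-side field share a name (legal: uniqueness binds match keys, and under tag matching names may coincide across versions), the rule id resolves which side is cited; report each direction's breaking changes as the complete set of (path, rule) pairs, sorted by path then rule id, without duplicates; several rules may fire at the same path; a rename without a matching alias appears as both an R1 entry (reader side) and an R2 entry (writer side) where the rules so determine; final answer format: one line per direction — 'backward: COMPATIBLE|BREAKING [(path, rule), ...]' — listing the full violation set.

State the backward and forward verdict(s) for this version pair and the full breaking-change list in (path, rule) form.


each type pair in Event: writer, then reader
backward for Event (reader v2, writer v1):
  list<int64> -> list<int64>, writer optional: extras aligns to extras
  Address -> Address, writer required: addr aligns to addr
  int32 -> int32, writer optional: seq aligns to duration
  int64 -> float64, writer optional: age aligns to age
  float32 -> float32, writer optional: latitude aligns to latitude
  bool -> bool, writer required: primary aligns to primary
  int32 -> int32, writer required: id aligns to id
  float64 -> int64, writer optional: addr.height aligns to addr.height
  string -> float32, writer required: addr.notes aligns to addr.notes
  addr.city: no writer match
  addr.payload (writer side), unknown to reader
  R3 fires at addr.height
  R3 fires at addr.notes
  backward on Event therefore BREAKING (2)
forward for Event (reader v1, writer v2):
  list<int64> -> list<int64>, writer optional: extras aligns to extras
  Address -> Address, writer required: addr aligns to addr
  int32 -> int32, writer optional: duration aligns to seq
  float64 -> int64, writer optional: age aligns to age
  float32 -> float32, writer optional: latitude aligns to latitude
  bool -> bool, writer required: primary aligns to primary
  int32 -> int32, writer required: id aligns to id
  int64 -> float64, writer optional: addr.height aligns to addr.height
  addr.payload: no writer match
  float32 -> string, writer required: addr.notes aligns to addr.notes
  addr.city (writer side), unknown to reader
  R3 fires at addr.notes
  R3 fires at age
  forward on Event therefore BREAKING (2)

backward: BREAKING [(addr.height, R3), (addr.notes, R3)]; forward: BREAKING [(addr.notes, R3), (age, R3)]


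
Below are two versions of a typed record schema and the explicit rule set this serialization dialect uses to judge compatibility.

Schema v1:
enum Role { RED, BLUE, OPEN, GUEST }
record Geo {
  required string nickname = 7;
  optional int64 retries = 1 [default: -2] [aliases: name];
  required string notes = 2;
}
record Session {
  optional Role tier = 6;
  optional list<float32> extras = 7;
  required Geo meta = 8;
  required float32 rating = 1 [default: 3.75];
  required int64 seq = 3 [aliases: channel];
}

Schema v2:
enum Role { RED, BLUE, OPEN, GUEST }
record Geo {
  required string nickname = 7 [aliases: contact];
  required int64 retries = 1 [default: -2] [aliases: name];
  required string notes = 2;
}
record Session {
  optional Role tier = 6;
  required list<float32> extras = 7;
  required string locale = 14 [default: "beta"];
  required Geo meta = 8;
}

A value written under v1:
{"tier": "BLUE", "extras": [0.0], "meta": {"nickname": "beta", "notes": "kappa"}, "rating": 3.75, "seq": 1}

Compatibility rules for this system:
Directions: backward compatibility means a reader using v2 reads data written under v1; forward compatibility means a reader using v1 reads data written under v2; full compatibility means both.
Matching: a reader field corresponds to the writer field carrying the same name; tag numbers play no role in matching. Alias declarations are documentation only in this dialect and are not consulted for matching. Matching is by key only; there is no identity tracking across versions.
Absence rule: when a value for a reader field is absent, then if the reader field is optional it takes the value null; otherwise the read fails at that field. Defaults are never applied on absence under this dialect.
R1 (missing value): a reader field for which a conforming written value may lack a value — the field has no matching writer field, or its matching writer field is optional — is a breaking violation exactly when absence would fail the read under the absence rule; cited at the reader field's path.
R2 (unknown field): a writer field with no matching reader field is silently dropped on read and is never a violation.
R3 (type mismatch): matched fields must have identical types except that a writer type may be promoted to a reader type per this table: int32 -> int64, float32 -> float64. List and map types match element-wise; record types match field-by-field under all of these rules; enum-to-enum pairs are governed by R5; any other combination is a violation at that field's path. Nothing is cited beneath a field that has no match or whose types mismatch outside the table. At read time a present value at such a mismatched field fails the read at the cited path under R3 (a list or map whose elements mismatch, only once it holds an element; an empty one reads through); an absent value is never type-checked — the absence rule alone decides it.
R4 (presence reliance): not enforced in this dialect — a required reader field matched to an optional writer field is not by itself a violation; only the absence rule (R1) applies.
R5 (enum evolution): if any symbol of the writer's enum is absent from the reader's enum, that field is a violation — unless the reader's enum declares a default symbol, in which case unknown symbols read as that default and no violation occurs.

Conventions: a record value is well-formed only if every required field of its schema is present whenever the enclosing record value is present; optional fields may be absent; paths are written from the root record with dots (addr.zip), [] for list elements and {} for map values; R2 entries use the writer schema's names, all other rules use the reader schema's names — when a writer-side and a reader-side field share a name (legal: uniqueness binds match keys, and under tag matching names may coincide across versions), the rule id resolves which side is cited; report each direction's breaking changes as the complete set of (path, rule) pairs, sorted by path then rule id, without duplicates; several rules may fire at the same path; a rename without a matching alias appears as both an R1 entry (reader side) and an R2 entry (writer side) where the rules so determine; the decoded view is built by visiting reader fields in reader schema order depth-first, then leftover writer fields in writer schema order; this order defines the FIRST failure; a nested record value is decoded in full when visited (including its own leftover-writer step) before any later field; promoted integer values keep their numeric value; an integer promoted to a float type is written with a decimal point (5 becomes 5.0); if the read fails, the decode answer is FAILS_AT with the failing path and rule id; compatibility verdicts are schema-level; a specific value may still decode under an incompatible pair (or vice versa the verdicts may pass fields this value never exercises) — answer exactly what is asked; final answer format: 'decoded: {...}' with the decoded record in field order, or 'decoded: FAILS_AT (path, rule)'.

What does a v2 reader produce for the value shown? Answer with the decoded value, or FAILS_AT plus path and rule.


arrows below run writer -> reader for Session
migrating the Session value to v2:
  tier := "BLUE"
  extras := [0.0]
  read fails at locale under R1 (no fill)
  => FAILS_AT (locale, R1)
the rest of the Session diff is inert for this question:
  removed field seq from record Session -> schema-level compatibility only; this Session value's decode is unchanged
  field extras in record Session: optional changed to required -> schema-level compatibility only; this Session value's decode is unchanged
  field retries in record Geo: optional changed to required -> schema-level compatibility only; this Session value's decode is unchanged
  removed field rating from record Session -> schema-level compatibility only; this Session value's decode is unchanged

decoded: FAILS_AT (locale, R1)


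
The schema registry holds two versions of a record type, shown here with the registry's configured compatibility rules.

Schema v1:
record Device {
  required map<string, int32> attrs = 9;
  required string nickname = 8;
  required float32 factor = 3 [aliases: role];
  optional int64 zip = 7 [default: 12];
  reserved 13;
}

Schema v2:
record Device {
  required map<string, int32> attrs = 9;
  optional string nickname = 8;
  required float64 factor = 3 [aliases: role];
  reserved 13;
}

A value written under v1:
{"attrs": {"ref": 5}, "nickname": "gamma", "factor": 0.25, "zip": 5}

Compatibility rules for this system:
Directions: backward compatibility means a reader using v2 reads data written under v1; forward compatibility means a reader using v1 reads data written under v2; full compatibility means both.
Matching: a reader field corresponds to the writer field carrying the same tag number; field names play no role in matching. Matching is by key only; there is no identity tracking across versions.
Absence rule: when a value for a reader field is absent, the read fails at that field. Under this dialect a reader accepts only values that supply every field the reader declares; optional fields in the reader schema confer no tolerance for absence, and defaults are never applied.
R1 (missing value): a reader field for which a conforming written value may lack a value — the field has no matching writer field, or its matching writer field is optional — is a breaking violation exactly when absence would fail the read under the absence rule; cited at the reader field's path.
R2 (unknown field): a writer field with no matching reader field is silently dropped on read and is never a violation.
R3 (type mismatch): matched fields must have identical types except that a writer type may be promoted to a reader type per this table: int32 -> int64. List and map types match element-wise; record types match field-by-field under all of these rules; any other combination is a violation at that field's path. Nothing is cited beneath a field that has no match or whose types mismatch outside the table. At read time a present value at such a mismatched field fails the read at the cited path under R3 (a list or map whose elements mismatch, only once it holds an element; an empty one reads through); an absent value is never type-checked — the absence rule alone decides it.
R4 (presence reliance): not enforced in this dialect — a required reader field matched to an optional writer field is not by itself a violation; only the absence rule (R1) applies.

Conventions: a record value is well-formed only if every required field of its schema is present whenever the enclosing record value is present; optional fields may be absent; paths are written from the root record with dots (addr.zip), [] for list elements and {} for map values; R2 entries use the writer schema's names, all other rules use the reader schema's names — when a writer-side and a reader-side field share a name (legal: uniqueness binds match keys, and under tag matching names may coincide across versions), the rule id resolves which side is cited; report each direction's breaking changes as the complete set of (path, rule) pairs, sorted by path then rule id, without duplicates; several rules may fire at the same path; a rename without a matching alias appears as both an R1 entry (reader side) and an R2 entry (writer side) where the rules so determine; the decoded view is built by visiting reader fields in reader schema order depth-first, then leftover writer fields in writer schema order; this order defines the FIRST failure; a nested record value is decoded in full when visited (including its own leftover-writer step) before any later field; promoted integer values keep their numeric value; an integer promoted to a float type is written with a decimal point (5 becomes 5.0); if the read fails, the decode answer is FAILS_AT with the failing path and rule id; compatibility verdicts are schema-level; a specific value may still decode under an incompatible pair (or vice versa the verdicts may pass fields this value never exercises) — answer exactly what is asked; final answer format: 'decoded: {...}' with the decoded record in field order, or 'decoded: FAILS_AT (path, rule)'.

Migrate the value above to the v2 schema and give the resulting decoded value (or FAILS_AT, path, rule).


the writer's type comes first in each Device pair
decoding the Device value with the v2 reader:
  attrs := {"ref": 5}
  nickname := "gamma"
  read fails at factor under R3
  => FAILS_AT (factor, R3)
ruling out the remaining Device differences:
  removed field zip from record Device -> changes Device's schema-level verdicts only — the decode of this value is the same
  field nickname in record Device: required changed to optional -> changes Device's schema-level verdicts only — the decode of this value is the same

decoded: FAILS_AT (factor, R3)


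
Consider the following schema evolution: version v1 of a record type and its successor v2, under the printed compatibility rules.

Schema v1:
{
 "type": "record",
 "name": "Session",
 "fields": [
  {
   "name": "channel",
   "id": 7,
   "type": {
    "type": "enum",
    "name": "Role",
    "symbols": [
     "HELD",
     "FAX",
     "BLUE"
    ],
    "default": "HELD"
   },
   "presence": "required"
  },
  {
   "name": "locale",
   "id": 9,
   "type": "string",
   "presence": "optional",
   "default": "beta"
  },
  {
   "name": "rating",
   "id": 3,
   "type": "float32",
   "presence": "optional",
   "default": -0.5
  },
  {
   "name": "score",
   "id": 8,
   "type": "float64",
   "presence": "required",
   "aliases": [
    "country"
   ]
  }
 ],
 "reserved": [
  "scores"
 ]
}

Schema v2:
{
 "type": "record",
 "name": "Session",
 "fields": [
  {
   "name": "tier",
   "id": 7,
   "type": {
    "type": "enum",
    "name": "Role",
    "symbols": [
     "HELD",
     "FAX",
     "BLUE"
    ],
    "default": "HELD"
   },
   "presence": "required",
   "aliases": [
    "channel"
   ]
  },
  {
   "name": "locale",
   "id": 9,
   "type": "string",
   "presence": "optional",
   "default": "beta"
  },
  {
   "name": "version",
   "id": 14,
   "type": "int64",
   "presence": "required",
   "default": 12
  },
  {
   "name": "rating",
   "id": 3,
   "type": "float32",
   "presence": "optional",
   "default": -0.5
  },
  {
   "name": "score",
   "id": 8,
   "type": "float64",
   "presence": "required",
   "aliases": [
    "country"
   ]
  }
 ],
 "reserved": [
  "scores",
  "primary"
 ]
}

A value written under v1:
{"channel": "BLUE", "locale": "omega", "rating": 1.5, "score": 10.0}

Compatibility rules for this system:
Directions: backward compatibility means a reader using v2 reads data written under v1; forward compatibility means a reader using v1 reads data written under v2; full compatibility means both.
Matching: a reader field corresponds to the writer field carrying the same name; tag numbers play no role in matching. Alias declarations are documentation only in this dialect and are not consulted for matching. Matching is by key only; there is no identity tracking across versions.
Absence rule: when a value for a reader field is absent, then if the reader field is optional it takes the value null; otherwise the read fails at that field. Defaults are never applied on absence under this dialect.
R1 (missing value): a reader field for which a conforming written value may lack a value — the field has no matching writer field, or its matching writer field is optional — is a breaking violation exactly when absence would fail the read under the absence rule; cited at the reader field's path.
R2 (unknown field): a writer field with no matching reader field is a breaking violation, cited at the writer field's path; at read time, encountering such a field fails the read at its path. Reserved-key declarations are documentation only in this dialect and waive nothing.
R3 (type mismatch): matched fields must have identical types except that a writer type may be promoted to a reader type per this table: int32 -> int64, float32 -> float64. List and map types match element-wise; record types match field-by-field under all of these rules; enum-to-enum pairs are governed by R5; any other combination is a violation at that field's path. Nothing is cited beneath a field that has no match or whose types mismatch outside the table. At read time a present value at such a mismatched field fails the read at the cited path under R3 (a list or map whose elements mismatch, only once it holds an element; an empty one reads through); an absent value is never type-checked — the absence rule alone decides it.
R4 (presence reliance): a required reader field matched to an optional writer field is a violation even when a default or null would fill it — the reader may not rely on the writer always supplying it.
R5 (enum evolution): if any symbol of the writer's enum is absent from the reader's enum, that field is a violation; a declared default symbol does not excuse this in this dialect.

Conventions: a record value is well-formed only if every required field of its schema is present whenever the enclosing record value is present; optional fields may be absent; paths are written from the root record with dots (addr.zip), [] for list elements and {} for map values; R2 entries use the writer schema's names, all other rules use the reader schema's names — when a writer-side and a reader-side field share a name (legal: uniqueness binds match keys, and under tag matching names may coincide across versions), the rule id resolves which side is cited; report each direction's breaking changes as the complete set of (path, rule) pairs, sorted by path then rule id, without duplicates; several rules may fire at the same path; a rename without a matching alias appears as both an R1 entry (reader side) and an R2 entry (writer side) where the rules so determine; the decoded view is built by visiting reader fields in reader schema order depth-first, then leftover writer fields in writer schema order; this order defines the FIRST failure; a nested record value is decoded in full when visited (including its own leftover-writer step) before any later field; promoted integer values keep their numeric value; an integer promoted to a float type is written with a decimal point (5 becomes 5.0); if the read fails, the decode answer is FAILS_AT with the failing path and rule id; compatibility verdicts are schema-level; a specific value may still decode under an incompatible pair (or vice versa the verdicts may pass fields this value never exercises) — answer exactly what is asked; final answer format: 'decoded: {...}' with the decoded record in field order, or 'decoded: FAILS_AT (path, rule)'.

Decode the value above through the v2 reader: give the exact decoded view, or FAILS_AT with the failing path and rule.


each type pair in Session: writer, then reader
decode (reader v2):
  read fails at tier under R1 (no fill)
  => FAILS_AT (tier, R1)
remaining Session differences; none change what is asked:
  added field version to record Session: required int64, tag 14, default 12 (in v2 it sits immediately before rating) -> a verdict-level change on Session — the shown value reads the same

decoded: FAILS_AT (tier, R1)


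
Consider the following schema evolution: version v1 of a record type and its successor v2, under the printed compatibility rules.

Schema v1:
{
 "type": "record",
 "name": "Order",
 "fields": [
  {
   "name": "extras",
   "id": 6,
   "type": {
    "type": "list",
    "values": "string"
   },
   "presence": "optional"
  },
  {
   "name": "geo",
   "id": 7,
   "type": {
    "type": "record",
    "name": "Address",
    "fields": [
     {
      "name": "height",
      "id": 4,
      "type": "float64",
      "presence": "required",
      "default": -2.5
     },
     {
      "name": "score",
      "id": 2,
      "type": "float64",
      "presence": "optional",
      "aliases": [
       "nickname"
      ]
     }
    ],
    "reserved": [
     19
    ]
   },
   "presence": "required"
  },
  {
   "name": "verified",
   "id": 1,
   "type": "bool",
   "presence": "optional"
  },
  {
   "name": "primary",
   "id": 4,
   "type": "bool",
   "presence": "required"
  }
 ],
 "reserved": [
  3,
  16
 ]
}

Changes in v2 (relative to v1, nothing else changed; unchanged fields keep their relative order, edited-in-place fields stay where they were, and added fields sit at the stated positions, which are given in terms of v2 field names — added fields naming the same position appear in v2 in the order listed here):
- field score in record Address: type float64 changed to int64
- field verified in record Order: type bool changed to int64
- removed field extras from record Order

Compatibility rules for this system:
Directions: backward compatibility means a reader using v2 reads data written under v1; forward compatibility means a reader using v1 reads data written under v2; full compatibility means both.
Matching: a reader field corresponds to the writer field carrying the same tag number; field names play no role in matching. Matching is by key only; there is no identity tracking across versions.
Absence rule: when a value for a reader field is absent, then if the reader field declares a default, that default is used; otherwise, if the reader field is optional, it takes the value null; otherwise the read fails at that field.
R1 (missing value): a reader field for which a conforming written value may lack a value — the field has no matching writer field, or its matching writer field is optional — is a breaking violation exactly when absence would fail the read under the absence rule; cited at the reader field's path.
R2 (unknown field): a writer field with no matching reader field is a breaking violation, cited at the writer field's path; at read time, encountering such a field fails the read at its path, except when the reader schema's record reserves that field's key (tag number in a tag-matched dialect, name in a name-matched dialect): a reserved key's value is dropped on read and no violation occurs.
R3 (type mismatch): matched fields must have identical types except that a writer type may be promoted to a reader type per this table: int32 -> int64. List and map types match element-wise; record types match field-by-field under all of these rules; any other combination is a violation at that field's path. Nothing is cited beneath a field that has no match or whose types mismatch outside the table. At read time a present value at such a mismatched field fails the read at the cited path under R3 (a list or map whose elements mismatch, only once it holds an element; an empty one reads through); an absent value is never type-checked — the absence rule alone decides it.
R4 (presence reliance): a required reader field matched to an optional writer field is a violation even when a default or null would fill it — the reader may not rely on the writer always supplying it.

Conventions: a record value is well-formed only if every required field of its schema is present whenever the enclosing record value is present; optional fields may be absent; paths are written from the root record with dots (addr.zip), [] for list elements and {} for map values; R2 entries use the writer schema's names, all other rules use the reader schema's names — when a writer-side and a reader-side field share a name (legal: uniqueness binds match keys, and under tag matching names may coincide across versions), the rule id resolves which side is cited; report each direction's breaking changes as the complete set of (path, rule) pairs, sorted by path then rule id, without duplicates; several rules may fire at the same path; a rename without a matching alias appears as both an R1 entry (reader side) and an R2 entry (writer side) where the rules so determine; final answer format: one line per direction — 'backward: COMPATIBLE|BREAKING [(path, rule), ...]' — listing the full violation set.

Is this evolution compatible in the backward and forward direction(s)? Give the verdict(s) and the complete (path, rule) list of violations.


the writer's type comes first in each Order pair
backward on Order — v2 reading data written by v1:
  geo: Address -> Address, writer required; from geo
  verified: bool -> int64, writer optional; from verified
  primary: bool -> bool, writer required; from primary
  extras (writer side), unknown to reader
  geo.height: float64 -> float64, writer required; from geo.height
  geo.score: float64 -> int64, writer optional; from geo.score
  R2 fires at extras
  R3 fires at geo.score
  R3 fires at verified
  => backward: BREAKING (3)
forward on Order — v1 reading data written by v2:
  no writer field matches reader extras
  geo: Address -> Address, writer required; from geo
  verified: int64 -> bool, writer optional; from verified
  primary: bool -> bool, writer required; from primary
  geo.height: float64 -> float64, writer required; from geo.height
  geo.score: int64 -> float64, writer optional; from geo.score
  R3 fires at geo.score
  R3 fires at verified
  => forward: BREAKING (2)

backward: BREAKING [(extras, R2), (geo.score, R3), (verified, R3)]; forward: BREAKING [(geo.score, R3), (verified, R3)]


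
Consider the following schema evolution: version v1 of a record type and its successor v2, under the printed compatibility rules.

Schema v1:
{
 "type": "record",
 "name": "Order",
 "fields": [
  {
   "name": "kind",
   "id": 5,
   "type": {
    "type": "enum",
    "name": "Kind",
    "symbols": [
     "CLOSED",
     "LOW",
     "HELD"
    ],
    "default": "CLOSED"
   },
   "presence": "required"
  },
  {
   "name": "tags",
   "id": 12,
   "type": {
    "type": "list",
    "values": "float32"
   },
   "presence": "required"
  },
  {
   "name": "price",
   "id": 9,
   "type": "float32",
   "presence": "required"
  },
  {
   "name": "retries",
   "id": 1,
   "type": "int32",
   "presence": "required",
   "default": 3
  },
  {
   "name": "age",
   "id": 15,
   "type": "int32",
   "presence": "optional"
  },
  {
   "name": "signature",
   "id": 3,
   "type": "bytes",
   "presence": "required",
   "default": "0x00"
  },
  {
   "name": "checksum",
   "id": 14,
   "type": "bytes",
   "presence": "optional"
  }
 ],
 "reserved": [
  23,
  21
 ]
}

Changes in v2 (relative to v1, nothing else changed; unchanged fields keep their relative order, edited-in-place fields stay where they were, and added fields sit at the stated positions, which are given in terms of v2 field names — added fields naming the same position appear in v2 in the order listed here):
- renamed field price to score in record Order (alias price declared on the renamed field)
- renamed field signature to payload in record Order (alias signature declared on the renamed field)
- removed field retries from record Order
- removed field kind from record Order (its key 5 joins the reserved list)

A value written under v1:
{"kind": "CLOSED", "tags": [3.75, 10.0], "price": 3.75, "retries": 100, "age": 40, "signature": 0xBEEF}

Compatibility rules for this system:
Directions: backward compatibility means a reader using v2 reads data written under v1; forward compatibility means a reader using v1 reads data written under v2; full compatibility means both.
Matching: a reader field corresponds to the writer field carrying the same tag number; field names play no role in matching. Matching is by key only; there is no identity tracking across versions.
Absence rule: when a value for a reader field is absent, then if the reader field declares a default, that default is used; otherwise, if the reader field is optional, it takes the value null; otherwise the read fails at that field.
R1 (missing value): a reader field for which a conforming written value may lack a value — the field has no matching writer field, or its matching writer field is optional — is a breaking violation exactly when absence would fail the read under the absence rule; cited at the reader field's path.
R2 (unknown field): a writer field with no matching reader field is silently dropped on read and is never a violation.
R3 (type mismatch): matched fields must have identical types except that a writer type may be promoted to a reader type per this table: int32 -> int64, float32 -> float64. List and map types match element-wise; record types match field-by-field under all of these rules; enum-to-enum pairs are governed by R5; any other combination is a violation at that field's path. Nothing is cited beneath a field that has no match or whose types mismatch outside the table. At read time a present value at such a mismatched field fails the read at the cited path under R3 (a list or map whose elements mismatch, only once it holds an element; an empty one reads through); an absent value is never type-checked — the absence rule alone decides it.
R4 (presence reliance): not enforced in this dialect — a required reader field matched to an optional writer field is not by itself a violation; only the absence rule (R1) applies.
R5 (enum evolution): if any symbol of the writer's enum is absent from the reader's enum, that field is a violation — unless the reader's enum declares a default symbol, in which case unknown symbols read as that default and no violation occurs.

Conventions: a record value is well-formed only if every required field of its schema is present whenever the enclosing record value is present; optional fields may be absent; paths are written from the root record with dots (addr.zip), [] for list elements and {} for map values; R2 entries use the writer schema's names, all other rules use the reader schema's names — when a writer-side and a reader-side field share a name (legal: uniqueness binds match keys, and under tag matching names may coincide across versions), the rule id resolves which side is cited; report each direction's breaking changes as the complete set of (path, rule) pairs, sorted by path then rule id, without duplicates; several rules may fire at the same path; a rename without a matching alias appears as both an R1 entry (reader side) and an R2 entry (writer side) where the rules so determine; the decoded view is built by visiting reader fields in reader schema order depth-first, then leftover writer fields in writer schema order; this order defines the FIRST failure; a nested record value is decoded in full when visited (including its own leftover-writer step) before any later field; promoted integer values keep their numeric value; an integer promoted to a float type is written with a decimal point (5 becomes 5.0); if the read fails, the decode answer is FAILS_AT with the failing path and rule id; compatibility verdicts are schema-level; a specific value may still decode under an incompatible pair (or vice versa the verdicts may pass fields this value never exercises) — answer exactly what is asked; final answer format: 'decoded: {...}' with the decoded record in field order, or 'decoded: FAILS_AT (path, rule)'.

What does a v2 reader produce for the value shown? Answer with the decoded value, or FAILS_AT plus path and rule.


decoded: {"tags": [3.75, 10.0], "score": 3.75, "age": 40, "payload": 0xBEEF, "checksum": null}

in Order below, arrows point writer -> reader
decode walk for Order under reader schema v2:
  tags := [3.75, 10.0]
  score := 3.75 (from writer price)
  age := 40
  payload := 0xBEEF (from writer signature)
  checksum := null (not supplied -> null)
  writer kind: unmatched, discarded
  writer retries: unmatched, discarded
  => decoded: {"tags": [3.75, 10.0], "score": 3.75, "age": 40, "payload": 0xBEEF, "checksum": null}
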